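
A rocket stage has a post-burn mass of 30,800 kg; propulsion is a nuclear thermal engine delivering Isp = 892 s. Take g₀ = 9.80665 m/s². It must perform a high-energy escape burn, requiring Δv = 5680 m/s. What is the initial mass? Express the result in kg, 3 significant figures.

initial mass ≈ 59000 kg

v_e = Isp · g₀ = 892 × 9.80665 = 8747.5 m/s.
From the ideal rocket equation, m₀/m_f = exp(Δv / v_e) = exp(5680 / 8747.5) = exp(0.6493) = 1.9143.
m₀ = m_f × 1.9143 = 30,800 × 1.9143 = 58,960.4 kg.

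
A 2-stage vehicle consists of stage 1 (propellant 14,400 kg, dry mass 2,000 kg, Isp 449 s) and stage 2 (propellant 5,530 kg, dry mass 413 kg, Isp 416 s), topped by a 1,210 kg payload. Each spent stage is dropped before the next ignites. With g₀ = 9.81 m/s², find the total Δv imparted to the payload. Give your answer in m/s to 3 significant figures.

Δv ≈ 10200 m/s

Ignition mass of stage 1 = 14,400+2,000 + 5,530+413 + 1,210 = 23,553 kg.
Stage 1: m₀ = 23,553 kg, m_f = 23,553 − 14,400 = 9,153 kg; Δv = 449×9.81×ln(2.573) = 4404.7×0.9452 ≈ 4163 m/s.
Stage 2: m₀ = 7,153 kg, m_f = 7,153 − 5,530 = 1,623 kg; Δv = 416×9.81×ln(4.407) = 4081.0×1.4833 ≈ 6053 m/s.
Total Δv = 4163 + 6053 = 10216 m/s.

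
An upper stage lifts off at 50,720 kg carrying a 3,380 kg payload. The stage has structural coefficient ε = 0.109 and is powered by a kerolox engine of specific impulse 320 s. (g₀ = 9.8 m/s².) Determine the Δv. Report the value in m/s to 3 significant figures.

Stage wet mass = m₀ − payload = 50,720 − 3,380 = 47,340 kg.
Stage dry mass = ε × stage wet mass = 0.109 × 47,340 = 5,160.06 kg.
Burnout mass m_f = stage dry + payload = 5,160.06 + 3,380 = 8,540.06 kg.
v_e = Isp · g₀ = 320 × 9.8 = 3136.0 m/s.
Δv = v_e · ln(50,720/8,540.06) = 3136.0 × ln(5.939) = 3136.0 × 1.7816 ≈ 5587 m/s.

Δv ≈ 5590 m/s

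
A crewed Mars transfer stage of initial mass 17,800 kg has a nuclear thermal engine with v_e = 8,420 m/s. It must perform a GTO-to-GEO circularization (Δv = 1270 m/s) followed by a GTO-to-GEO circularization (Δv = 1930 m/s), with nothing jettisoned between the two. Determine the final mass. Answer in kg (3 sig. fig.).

final mass ≈ 12200 kg

After the first burn: m = 17800 × exp(−1270/8420.0) = 17800 × 0.85999 = 15,307.8 kg.
After the second burn: m = 15,307.8 × exp(−1930/8420.0) = 15,307.8 × 0.79516 = 12,172.2 kg.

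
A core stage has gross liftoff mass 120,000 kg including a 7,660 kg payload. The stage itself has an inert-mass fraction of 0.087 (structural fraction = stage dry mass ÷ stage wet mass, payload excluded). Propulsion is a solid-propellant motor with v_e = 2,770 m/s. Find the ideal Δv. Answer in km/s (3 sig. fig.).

Δv ≈ 5.34 km/s

Stage wet mass = m₀ − payload = 120,000 − 7,660 = 112,340 kg.
Stage dry mass = ε × stage wet mass = 0.087 × 112,340 = 9,773.58 kg.
Burnout mass m_f = stage dry + payload = 9,773.58 + 7,660 = 17,433.58 kg.
Δv = v_e · ln(120,000/17,433.58) = 2770.0 × ln(6.883) = 2770.0 × 1.9291 ≈ 5344 m/s.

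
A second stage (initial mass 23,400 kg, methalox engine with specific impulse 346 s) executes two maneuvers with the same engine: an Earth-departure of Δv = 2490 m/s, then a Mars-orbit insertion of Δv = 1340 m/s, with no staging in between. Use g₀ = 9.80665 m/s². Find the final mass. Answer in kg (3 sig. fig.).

final mass ≈ 7570 kg

v_e = Isp · g₀ = 346 × 9.80665 = 3393.1 m/s.
After the first burn: m = 23400 × exp(−2490/3393.1) = 23400 × 0.48006 = 11,233.4 kg.
After the second burn: m = 11,233.4 × exp(−1340/3393.1) = 11,233.4 × 0.67373 = 7,568.28 kg.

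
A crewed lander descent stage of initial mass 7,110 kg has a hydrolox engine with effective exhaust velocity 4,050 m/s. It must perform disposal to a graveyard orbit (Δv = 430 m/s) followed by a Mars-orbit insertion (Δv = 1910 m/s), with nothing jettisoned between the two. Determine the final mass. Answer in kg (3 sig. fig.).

After the first burn: m = 7110 × exp(−430/4050.0) = 7110 × 0.89927 = 6,393.81 kg.
After the second burn: m = 6,393.81 × exp(−1910/4050.0) = 6,393.81 × 0.62400 = 3,989.74 kg.

final mass ≈ 3990 kg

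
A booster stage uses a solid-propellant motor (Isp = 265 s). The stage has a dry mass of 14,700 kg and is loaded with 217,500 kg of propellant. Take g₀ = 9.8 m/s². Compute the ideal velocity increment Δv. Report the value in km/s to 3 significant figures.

v_e = Isp · g₀ = 265 × 9.8 = 2597.0 m/s.
m₀ = m_dry + m_prop = 14,700 + 217,500 = 232,200 kg.
By the Tsiolkovsky rocket equation, Δv = v_e · ln(m₀/m_f) = 2597.0 × ln(15.8) = 2597.0 × 2.7598 ≈ 7167.1 m/s.

Δv ≈ 7.17 km/s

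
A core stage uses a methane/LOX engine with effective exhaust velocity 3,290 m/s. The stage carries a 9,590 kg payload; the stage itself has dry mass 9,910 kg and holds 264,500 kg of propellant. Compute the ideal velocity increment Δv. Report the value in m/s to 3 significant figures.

m₀ = payload + dry + propellant = 9,590 + 9,910 + 264,500 = 284,000 kg.
m_f = payload + dry = 9,590 + 9,910 = 19,500 kg.
By the Tsiolkovsky rocket equation, Δv = v_e · ln(m₀/m_f) = 3290.0 × ln(14.56) = 3290.0 × 2.6786 ≈ 8812.5 m/s.

Δv ≈ 8810 m/s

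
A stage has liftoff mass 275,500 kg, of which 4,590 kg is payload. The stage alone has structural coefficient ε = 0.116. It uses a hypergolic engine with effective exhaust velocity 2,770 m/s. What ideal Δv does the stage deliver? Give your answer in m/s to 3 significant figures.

Δv ≈ 5640 m/s

Stage wet mass = m₀ − payload = 275,500 − 4,590 = 270,910 kg.
Stage dry mass = ε × stage wet mass = 0.116 × 270,910 = 31,425.6 kg.
Burnout mass m_f = stage dry + payload = 31,425.6 + 4,590 = 36,015.6 kg.
Rocket equation: Δv = v_e · ln(275,500/36,015.6) = 2770.0 × ln(7.649) = 2770.0 × 2.0346 ≈ 5636 m/s.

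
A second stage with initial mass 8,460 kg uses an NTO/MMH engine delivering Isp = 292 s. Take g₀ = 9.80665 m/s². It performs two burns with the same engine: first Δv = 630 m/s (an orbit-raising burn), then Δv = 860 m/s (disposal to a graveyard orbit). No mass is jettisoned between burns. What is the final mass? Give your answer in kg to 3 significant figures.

v_e = Isp · g₀ = 292 × 9.80665 = 2863.5 m/s.
After the first burn: m = 8460 × exp(−630/2863.5) = 8460 × 0.80251 = 6,789.23 kg.
After the second burn: m = 6,789.23 × exp(−860/2863.5) = 6,789.23 × 0.74058 = 5,027.97 kg.

final mass ≈ 5030 kg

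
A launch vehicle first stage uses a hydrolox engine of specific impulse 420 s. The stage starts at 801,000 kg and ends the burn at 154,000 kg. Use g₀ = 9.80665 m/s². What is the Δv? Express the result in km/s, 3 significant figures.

Δv ≈ 6.79 km/s

v_e = Isp · g₀ = 420 × 9.80665 = 4118.8 m/s.
By the Tsiolkovsky rocket equation, Δv = v_e · ln(m₀/m_f) = 4118.8 × ln(5.201) = 4118.8 × 1.6489 ≈ 6791.5 m/s.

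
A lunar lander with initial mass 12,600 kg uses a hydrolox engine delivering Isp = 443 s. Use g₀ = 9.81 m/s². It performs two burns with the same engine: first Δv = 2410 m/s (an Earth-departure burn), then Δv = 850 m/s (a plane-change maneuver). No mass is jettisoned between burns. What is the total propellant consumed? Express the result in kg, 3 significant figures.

total propellant consumed ≈ 6650 kg

v_e = Isp · g₀ = 443 × 9.81 = 4345.8 m/s.
After the first burn: m = 12600 × exp(−2410/4345.8) = 12600 × 0.57433 = 7,236.56 kg.
After the second burn: m = 7,236.56 × exp(−850/4345.8) = 7,236.56 × 0.82235 = 5,950.99 kg.
Total propellant = m₀ − m_final = 12600 − 5,950.99 = 6,649.01 kg.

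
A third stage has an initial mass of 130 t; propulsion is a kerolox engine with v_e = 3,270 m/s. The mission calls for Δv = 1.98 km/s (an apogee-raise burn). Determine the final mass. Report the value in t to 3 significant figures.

m₀/m_f = exp(Δv / v_e) = exp(1980 / 3270.0) = exp(0.6055) = 1.8322.
m_f = m₀ / 1.8322 = 130 / 1.8322 = 70.953 t.

final mass ≈ 71.0 t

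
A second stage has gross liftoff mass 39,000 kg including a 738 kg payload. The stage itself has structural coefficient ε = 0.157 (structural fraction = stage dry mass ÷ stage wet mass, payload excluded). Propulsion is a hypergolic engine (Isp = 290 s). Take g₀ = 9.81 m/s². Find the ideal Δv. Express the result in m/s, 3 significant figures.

Δv ≈ 4990 m/s

Stage wet mass = m₀ − payload = 39,000 − 738 = 38,262 kg.
Stage dry mass = ε × stage wet mass = 0.157 × 38,262 = 6,007.13 kg.
Burnout mass m_f = stage dry + payload = 6,007.13 + 738 = 6,745.13 kg.
v_e = Isp · g₀ = 290 × 9.81 = 2844.9 m/s.
By the Tsiolkovsky rocket equation, Δv = v_e · ln(39,000/6,745.13) = 2844.9 × ln(5.782) = 2844.9 × 1.7547 ≈ 4992 m/s.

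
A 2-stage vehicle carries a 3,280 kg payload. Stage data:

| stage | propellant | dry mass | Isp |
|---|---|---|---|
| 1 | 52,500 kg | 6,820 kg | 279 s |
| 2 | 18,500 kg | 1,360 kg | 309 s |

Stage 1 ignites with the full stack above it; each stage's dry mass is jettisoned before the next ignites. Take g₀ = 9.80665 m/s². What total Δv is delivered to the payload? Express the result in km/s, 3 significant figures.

Δv ≈ 7.64 km/s

Ignition mass of stage 1 = 52,500+6,820 + 18,500+1,360 + 3,280 = 82,460 kg.
Stage 1: m₀ = 82,460 kg, m_f = 82,460 − 52,500 = 29,960 kg; Δv = 279×9.80665×ln(2.752) = 2736.1×1.0125 ≈ 2770 m/s.
Stage 2: m₀ = 23,140 kg, m_f = 23,140 − 18,500 = 4,640 kg; Δv = 309×9.80665×ln(4.987) = 3030.3×1.6068 ≈ 4869 m/s.
Total Δv = 2770 + 4869 = 7639 m/s.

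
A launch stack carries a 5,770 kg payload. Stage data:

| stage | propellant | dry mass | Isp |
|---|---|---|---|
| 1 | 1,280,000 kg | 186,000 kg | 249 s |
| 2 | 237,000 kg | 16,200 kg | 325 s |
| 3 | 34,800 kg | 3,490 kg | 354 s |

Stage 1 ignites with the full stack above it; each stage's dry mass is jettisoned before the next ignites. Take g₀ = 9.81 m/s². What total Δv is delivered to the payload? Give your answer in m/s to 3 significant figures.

Δv ≈ 13700 m/s

Ignition mass of stage 1 = 1,280,000+186,000 + 237,000+16,200 + 34,800+3,490 + 5,770 = 1,763,260 kg.
Stage 1: m₀ = 1,763,260 kg, m_f = 1,763,260 − 1,280,000 = 483,260 kg; Δv = 249×9.81×ln(3.649) = 2442.7×1.2944 ≈ 3162 m/s.
Stage 2: m₀ = 297,260 kg, m_f = 297,260 − 237,000 = 60,260 kg; Δv = 325×9.81×ln(4.933) = 3188.2×1.5959 ≈ 5088 m/s.
Stage 3: m₀ = 44,060 kg, m_f = 44,060 − 34,800 = 9,260 kg; Δv = 354×9.81×ln(4.758) = 3472.7×1.5598 ≈ 5417 m/s.
Total Δv = 3162 + 5088 + 5417 = 13667 m/s.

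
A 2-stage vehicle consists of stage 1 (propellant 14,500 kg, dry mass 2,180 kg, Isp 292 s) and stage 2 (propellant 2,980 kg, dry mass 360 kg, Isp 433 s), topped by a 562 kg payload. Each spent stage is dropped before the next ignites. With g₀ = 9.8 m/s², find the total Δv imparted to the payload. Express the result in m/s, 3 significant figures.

Ignition mass of stage 1 = 14,500+2,180 + 2,980+360 + 562 = 20,582 kg.
Stage 1: m₀ = 20,582 kg, m_f = 20,582 − 14,500 = 6,082 kg; Δv = 292×9.8×ln(3.384) = 2861.6×1.2191 ≈ 3489 m/s.
Stage 2: m₀ = 3,902 kg, m_f = 3,902 − 2,980 = 922 kg; Δv = 433×9.8×ln(4.232) = 4243.4×1.4427 ≈ 6122 m/s.
Total Δv = 3489 + 6122 = 9611 m/s.

Δv ≈ 9610 m/s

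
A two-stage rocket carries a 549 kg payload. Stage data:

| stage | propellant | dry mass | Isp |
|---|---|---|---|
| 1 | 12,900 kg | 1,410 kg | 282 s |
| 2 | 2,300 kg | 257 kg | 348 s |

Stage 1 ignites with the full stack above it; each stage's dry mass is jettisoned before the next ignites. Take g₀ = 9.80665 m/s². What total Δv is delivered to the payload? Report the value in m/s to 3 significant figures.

Ignition mass of stage 1 = 12,900+1,410 + 2,300+257 + 549 = 17,416 kg.
Stage 1: m₀ = 17,416 kg, m_f = 17,416 − 12,900 = 4,516 kg; Δv = 282×9.80665×ln(3.857) = 2765.5×1.3498 ≈ 3733 m/s.
Stage 2: m₀ = 3,106 kg, m_f = 3,106 − 2,300 = 806 kg; Δv = 348×9.80665×ln(3.854) = 3412.7×1.3490 ≈ 4604 m/s.
Total Δv = 3733 + 4604 = 8337 m/s.

Δv ≈ 8340 m/s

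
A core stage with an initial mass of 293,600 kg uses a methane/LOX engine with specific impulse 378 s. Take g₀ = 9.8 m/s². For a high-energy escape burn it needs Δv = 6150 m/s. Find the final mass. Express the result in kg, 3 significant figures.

v_e = Isp · g₀ = 378 × 9.8 = 3704.4 m/s.
m₀/m_f = exp(Δv / v_e) = exp(6150 / 3704.4) = exp(1.6602) = 5.2603.
m_f = m₀ / 5.2603 = 293,600 / 5.2603 = 55,814.3 kg.

final mass ≈ 55800 kg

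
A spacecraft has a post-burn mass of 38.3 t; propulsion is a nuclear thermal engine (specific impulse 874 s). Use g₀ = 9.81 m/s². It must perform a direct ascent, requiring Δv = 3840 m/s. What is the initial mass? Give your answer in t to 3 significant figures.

v_e = Isp · g₀ = 874 × 9.81 = 8573.9 m/s.
By the Tsiolkovsky rocket equation, m₀/m_f = exp(Δv / v_e) = exp(3840 / 8573.9) = exp(0.4479) = 1.5650.
m₀ = m_f × 1.5650 = 38.3 × 1.5650 = 59.9395 t.

initial mass ≈ 59.9 t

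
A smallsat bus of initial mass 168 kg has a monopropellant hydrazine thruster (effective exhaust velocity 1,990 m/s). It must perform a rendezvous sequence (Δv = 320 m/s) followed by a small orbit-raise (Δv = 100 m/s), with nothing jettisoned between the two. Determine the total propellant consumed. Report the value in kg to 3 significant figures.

After the first burn: m = 168 × exp(−320/1990.0) = 168 × 0.85146 = 143.045 kg.
After the second burn: m = 143.045 × exp(−100/1990.0) = 143.045 × 0.95099 = 136.034 kg.
Total propellant = m₀ − m_final = 168 − 136.034 = 31.966 kg.

total propellant consumed ≈ 32.0 kg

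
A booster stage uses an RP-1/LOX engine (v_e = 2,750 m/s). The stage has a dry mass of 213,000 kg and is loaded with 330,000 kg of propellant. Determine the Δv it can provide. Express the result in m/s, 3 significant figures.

Δv ≈ 2570 m/s

m₀ = m_dry + m_prop = 213,000 + 330,000 = 543,000 kg.
From the ideal rocket equation, Δv = v_e · ln(m₀/m_f) = 2750.0 × ln(2.549) = 2750.0 × 0.9358 ≈ 2573.5 m/s.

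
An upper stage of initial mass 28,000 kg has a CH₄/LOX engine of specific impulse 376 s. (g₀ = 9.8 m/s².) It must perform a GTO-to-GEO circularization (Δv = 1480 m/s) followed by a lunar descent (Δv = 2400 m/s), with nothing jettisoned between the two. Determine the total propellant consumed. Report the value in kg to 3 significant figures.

total propellant consumed ≈ 18200 kg

v_e = Isp · g₀ = 376 × 9.8 = 3684.8 m/s.
After the first burn: m = 28000 × exp(−1480/3684.8) = 28000 × 0.66921 = 18,737.9 kg.
After the second burn: m = 18,737.9 × exp(−2400/3684.8) = 18,737.9 × 0.52135 = 9,769 kg.
Total propellant = m₀ − m_final = 28000 − 9,769 = 18,231 kg.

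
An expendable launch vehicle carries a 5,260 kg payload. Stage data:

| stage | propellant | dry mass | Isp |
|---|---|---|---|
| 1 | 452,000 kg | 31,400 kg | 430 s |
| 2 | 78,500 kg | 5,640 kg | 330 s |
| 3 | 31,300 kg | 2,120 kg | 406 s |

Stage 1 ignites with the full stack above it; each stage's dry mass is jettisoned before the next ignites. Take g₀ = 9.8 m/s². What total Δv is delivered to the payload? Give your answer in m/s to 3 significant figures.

Δv ≈ 15700 m/s

Ignition mass of stage 1 = 452,000+31,400 + 78,500+5,640 + 31,300+2,120 + 5,260 = 606,220 kg.
Stage 1: m₀ = 606,220 kg, m_f = 606,220 − 452,000 = 154,220 kg; Δv = 430×9.8×ln(3.931) = 4214.0×1.3689 ≈ 5768 m/s.
Stage 2: m₀ = 122,820 kg, m_f = 122,820 − 78,500 = 44,320 kg; Δv = 330×9.8×ln(2.771) = 3234.0×1.0193 ≈ 3296 m/s.
Stage 3: m₀ = 38,680 kg, m_f = 38,680 − 31,300 = 7,380 kg; Δv = 406×9.8×ln(5.241) = 3978.8×1.6565 ≈ 6591 m/s.
Total Δv = 5768 + 3296 + 6591 = 15655 m/s.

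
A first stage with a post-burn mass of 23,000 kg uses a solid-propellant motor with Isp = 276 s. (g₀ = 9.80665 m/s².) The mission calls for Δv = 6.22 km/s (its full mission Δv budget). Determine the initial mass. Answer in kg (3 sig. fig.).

v_e = Isp · g₀ = 276 × 9.80665 = 2706.6 m/s.
m₀/m_f = exp(Δv / v_e) = exp(6220 / 2706.6) = exp(2.2981) = 9.9548.
m₀ = m_f × 9.9548 = 23,000 × 9.9548 = 228,960 kg.

initial mass ≈ 229000 kg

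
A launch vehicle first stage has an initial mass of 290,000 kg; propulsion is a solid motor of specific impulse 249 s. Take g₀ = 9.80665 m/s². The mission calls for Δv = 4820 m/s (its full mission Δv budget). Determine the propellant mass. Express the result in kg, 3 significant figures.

propellant mass ≈ 250000 kg

v_e = Isp · g₀ = 249 × 9.80665 = 2441.9 m/s.
m₀/m_f = exp(Δv / v_e) = exp(4820 / 2441.9) = exp(1.9739) = 7.1988.
m_f = 290,000 / 7.1988 = 40,284.5 kg, so propellant = m₀ − m_f = 290,000 − 40,284.5 = 249,715.5 kg.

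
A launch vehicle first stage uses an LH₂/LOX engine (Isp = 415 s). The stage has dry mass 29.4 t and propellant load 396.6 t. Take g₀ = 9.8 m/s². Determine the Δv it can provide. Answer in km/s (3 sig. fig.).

v_e = Isp · g₀ = 415 × 9.8 = 4067.0 m/s.
m₀ = m_dry + m_prop = 29.4 + 396.6 = 426 t.
Δv = v_e · ln(m₀/m_f) = 4067.0 × ln(14.49) = 4067.0 × 2.6734 ≈ 10872.9 m/s.

Δv ≈ 10.9 km/s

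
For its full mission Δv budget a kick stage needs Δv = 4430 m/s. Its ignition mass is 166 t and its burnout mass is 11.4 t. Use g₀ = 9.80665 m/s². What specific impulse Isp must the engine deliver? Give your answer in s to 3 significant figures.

ln(m₀/m_f) = ln(166000/11400) = ln(14.56) = 2.6784.
v_e = Δv / ln(m₀/m_f) = 4430 / 2.6784 = 1654.0 m/s.
Isp = v_e / g₀ = 1654.0 / 9.80665 = 168.7 s.

Isp ≈ 169 s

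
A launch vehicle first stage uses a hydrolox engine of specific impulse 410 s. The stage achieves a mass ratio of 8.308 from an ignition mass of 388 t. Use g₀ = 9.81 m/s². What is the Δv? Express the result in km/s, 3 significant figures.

Δv ≈ 8.52 km/s

v_e = Isp · g₀ = 410 × 9.81 = 4022.1 m/s.
Using Δv = v_e ln(m₀/m_f): Δv = v_e · ln(8.308) = 4022.1 × 2.1172 ≈ 8515.7 m/s.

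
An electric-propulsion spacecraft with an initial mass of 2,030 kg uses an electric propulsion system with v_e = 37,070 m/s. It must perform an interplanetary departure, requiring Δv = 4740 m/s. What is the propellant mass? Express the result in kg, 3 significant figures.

propellant mass ≈ 244 kg

m₀/m_f = exp(Δv / v_e) = exp(4740 / 37070.0) = exp(0.1279) = 1.1364.
m_f = 2,030 / 1.1364 = 1,786.34 kg, so propellant = m₀ − m_f = 2,030 − 1,786.34 = 243.66 kg.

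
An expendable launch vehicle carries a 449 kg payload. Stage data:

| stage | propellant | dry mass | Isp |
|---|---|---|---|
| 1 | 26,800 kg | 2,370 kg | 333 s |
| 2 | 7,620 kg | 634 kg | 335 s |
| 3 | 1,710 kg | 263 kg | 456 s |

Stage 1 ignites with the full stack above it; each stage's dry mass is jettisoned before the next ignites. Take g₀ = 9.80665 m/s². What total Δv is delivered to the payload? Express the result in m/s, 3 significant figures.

Ignition mass of stage 1 = 26,800+2,370 + 7,620+634 + 1,710+263 + 449 = 39,846 kg.
Stage 1: m₀ = 39,846 kg, m_f = 39,846 − 26,800 = 13,046 kg; Δv = 333×9.80665×ln(3.054) = 3265.6×1.1165 ≈ 3646 m/s.
Stage 2: m₀ = 10,676 kg, m_f = 10,676 − 7,620 = 3,056 kg; Δv = 335×9.80665×ln(3.493) = 3285.2×1.2509 ≈ 4109 m/s.
Stage 3: m₀ = 2,422 kg, m_f = 2,422 − 1,710 = 712 kg; Δv = 456×9.80665×ln(3.402) = 4471.8×1.2243 ≈ 5475 m/s.
Total Δv = 3646 + 4109 + 5475 = 13230 m/s.

Δv ≈ 13200 m/s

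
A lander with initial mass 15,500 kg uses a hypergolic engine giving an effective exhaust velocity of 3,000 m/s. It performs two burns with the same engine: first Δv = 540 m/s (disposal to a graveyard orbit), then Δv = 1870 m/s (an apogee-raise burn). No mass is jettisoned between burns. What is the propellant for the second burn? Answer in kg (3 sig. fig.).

propellant for the second burn ≈ 6010 kg

After the first burn: m = 15500 × exp(−540/3000.0) = 15500 × 0.83527 = 12,946.7 kg.
After the second burn: m = 12,946.7 × exp(−1870/3000.0) = 12,946.7 × 0.53615 = 6,941.37 kg.
Second-burn propellant = 12,946.7 − 6,941.37 = 6,005.33 kg.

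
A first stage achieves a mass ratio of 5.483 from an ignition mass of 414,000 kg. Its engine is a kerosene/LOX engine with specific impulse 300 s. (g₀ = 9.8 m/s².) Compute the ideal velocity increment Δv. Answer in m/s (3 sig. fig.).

Δv ≈ 5000 m/s

v_e = Isp · g₀ = 300 × 9.8 = 2940.0 m/s.
Using Δv = v_e ln(m₀/m_f): Δv = v_e · ln(5.483) = 2940.0 × 1.7017 ≈ 5002.9 m/s.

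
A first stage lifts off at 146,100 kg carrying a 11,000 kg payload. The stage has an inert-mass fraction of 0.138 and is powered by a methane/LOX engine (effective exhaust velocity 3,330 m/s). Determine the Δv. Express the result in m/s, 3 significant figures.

Δv ≈ 5310 m/s

Stage wet mass = m₀ − payload = 146,100 − 11,000 = 135,100 kg.
Stage dry mass = ε × stage wet mass = 0.138 × 135,100 = 18,643.8 kg.
Burnout mass m_f = stage dry + payload = 18,643.8 + 11,000 = 29,643.8 kg.
Rocket equation: Δv = v_e · ln(146,100/29,643.8) = 3330.0 × ln(4.929) = 3330.0 × 1.5950 ≈ 5311 m/s.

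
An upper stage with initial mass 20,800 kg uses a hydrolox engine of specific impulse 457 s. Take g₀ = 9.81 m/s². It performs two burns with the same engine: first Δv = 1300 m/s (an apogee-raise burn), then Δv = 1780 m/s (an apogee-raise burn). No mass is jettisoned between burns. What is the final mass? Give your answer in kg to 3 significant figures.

v_e = Isp · g₀ = 457 × 9.81 = 4483.2 m/s.
After the first burn: m = 20800 × exp(−1300/4483.2) = 20800 × 0.74828 = 15,564.2 kg.
After the second burn: m = 15,564.2 × exp(−1780/4483.2) = 15,564.2 × 0.67231 = 10,464 kg.

final mass ≈ 10500 kg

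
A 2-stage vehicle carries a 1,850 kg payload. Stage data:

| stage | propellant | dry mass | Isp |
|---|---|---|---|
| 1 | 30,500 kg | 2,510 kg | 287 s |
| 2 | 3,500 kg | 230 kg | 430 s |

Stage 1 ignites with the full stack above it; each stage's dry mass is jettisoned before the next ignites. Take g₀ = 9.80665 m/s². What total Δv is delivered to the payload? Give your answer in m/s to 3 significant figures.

Ignition mass of stage 1 = 30,500+2,510 + 3,500+230 + 1,850 = 38,590 kg.
Stage 1: m₀ = 38,590 kg, m_f = 38,590 − 30,500 = 8,090 kg; Δv = 287×9.80665×ln(4.77) = 2814.5×1.5624 ≈ 4397 m/s.
Stage 2: m₀ = 5,580 kg, m_f = 5,580 − 3,500 = 2,080 kg; Δv = 430×9.80665×ln(2.683) = 4216.9×0.9868 ≈ 4161 m/s.
Total Δv = 4397 + 4161 = 8558 m/s.

Δv ≈ 8560 m/s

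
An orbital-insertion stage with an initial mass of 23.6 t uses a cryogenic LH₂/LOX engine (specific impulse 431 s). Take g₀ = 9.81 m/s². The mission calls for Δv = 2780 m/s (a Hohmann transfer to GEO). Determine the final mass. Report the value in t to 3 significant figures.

final mass ≈ 12.2 t

v_e = Isp · g₀ = 431 × 9.81 = 4228.1 m/s.
By the Tsiolkovsky rocket equation, m₀/m_f = exp(Δv / v_e) = exp(2780 / 4228.1) = exp(0.6575) = 1.9300.
m_f = m₀ / 1.9300 = 23.6 / 1.9300 = 12.228 t.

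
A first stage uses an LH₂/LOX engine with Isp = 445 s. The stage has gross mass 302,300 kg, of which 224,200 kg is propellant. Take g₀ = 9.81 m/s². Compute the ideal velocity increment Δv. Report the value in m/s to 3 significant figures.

v_e = Isp · g₀ = 445 × 9.81 = 4365.4 m/s.
m_f = m₀ − m_prop = 302,300 − 224,200 = 78,100 kg.
Δv = v_e · ln(m₀/m_f) = 4365.4 × ln(3.871) = 4365.4 × 1.3534 ≈ 5908.3 m/s.

Δv ≈ 5910 m/s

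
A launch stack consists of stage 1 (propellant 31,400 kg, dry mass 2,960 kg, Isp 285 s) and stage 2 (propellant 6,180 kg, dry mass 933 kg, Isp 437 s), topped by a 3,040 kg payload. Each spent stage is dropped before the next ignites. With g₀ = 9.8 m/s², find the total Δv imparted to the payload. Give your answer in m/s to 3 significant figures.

Δv ≈ 7430 m/s

Ignition mass of stage 1 = 31,400+2,960 + 6,180+933 + 3,040 = 44,513 kg.
Stage 1: m₀ = 44,513 kg, m_f = 44,513 − 31,400 = 13,113 kg; Δv = 285×9.8×ln(3.395) = 2793.0×1.2222 ≈ 3414 m/s.
Stage 2: m₀ = 10,153 kg, m_f = 10,153 − 6,180 = 3,973 kg; Δv = 437×9.8×ln(2.555) = 4282.6×0.9382 ≈ 4018 m/s.
Total Δv = 3414 + 4018 = 7432 m/s.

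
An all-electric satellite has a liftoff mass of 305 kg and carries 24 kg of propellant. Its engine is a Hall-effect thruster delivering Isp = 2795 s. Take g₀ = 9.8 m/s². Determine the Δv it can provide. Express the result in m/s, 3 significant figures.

Δv ≈ 2240 m/s

v_e = Isp · g₀ = 2795 × 9.8 = 27391.0 m/s.
m_f = m₀ − m_prop = 305 − 24 = 281 kg.
Δv = v_e · ln(m₀/m_f) = 27391.0 × ln(1.085) = 27391.0 × 0.0820 ≈ 2244.9 m/s.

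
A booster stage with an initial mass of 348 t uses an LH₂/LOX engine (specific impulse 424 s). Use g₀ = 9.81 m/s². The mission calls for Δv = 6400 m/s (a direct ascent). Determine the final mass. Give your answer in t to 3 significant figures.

v_e = Isp · g₀ = 424 × 9.81 = 4159.4 m/s.
By the Tsiolkovsky rocket equation, m₀/m_f = exp(Δv / v_e) = exp(6400 / 4159.4) = exp(1.5387) = 4.6584.
m_f = m₀ / 4.6584 = 348 / 4.6584 = 74.7038 t.

final mass ≈ 74.7 t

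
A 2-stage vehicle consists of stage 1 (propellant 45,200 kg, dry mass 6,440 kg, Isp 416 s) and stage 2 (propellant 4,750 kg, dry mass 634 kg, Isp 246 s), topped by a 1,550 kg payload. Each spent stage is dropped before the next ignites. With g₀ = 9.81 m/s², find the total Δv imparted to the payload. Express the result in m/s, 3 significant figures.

Δv ≈ 8820 m/s

Ignition mass of stage 1 = 45,200+6,440 + 4,750+634 + 1,550 = 58,574 kg.
Stage 1: m₀ = 58,574 kg, m_f = 58,574 − 45,200 = 13,374 kg; Δv = 416×9.81×ln(4.38) = 4081.0×1.4770 ≈ 6027 m/s.
Stage 2: m₀ = 6,934 kg, m_f = 6,934 − 4,750 = 2,184 kg; Δv = 246×9.81×ln(3.175) = 2413.3×1.1553 ≈ 2788 m/s.
Total Δv = 6027 + 2788 = 8815 m/s.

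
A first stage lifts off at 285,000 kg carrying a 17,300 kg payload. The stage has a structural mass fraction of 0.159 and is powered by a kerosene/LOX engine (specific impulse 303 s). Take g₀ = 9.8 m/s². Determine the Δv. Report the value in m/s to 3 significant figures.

Stage wet mass = m₀ − payload = 285,000 − 17,300 = 267,700 kg.
Stage dry mass = ε × stage wet mass = 0.159 × 267,700 = 42,564.3 kg.
Burnout mass m_f = stage dry + payload = 42,564.3 + 17,300 = 59,864.3 kg.
v_e = Isp · g₀ = 303 × 9.8 = 2969.4 m/s.
From the ideal rocket equation, Δv = v_e · ln(285,000/59,864.3) = 2969.4 × ln(4.761) = 2969.4 × 1.5604 ≈ 4633 m/s.

Δv ≈ 4630 m/s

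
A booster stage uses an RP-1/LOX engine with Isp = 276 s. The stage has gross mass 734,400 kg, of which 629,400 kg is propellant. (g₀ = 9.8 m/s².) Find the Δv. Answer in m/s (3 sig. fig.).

v_e = Isp · g₀ = 276 × 9.8 = 2704.8 m/s.
m_f = m₀ − m_prop = 734,400 − 629,400 = 105,000 kg.
By the Tsiolkovsky rocket equation, Δv = v_e · ln(m₀/m_f) = 2704.8 × ln(6.994) = 2704.8 × 1.9451 ≈ 5261.1 m/s.

Δv ≈ 5260 m/s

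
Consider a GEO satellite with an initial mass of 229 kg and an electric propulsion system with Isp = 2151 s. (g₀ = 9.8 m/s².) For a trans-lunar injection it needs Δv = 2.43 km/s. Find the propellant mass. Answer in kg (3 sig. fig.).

propellant mass ≈ 24.9 kg

v_e = Isp · g₀ = 2151 × 9.8 = 21079.8 m/s.
From the ideal rocket equation, m₀/m_f = exp(Δv / v_e) = exp(2430 / 21079.8) = exp(0.1153) = 1.1222.
m_f = 229 / 1.1222 = 204.063 kg, so propellant = m₀ − m_f = 229 − 204.063 = 24.937 kg.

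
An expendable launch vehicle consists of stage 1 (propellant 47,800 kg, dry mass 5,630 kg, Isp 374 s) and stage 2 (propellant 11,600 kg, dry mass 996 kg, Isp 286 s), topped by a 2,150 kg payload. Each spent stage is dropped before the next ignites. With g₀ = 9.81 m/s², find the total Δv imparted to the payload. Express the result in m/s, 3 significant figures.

Δv ≈ 8770 m/s

Ignition mass of stage 1 = 47,800+5,630 + 11,600+996 + 2,150 = 68,176 kg.
Stage 1: m₀ = 68,176 kg, m_f = 68,176 − 47,800 = 20,376 kg; Δv = 374×9.81×ln(3.346) = 3668.9×1.2077 ≈ 4431 m/s.
Stage 2: m₀ = 14,746 kg, m_f = 14,746 − 11,600 = 3,146 kg; Δv = 286×9.81×ln(4.687) = 2805.7×1.5448 ≈ 4334 m/s.
Total Δv = 4431 + 4334 = 8765 m/s.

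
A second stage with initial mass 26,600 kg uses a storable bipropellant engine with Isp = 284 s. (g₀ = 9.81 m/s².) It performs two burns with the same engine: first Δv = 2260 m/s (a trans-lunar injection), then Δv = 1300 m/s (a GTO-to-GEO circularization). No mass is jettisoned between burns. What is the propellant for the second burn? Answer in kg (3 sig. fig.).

propellant for the second burn ≈ 4410 kg

v_e = Isp · g₀ = 284 × 9.81 = 2786.0 m/s.
After the first burn: m = 26600 × exp(−2260/2786.0) = 26600 × 0.44433 = 11,819.2 kg.
After the second burn: m = 11,819.2 × exp(−1300/2786.0) = 11,819.2 × 0.62712 = 7,412.06 kg.
Second-burn propellant = 11,819.2 − 7,412.06 = 4,407.14 kg.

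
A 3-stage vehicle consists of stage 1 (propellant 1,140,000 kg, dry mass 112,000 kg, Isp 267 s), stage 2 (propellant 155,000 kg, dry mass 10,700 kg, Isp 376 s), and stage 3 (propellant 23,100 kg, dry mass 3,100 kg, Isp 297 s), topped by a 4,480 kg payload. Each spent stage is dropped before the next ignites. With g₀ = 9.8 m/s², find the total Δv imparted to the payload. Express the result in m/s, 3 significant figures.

Δv ≈ 13900 m/s

Ignition mass of stage 1 = 1,140,000+112,000 + 155,000+10,700 + 23,100+3,100 + 4,480 = 1,448,380 kg.
Stage 1: m₀ = 1,448,380 kg, m_f = 1,448,380 − 1,140,000 = 308,380 kg; Δv = 267×9.8×ln(4.697) = 2616.6×1.5469 ≈ 4048 m/s.
Stage 2: m₀ = 196,380 kg, m_f = 196,380 − 155,000 = 41,380 kg; Δv = 376×9.8×ln(4.746) = 3684.8×1.5573 ≈ 5738 m/s.
Stage 3: m₀ = 30,680 kg, m_f = 30,680 − 23,100 = 7,580 kg; Δv = 297×9.8×ln(4.047) = 2910.6×1.3981 ≈ 4069 m/s.
Total Δv = 4048 + 5738 + 4069 = 13855 m/s.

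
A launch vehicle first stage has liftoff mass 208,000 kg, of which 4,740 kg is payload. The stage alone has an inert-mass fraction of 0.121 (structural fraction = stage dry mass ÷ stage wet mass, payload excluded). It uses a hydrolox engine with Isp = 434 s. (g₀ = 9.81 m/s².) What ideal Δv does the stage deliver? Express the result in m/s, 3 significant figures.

Δv ≈ 8340 m/s

Stage wet mass = m₀ − payload = 208,000 − 4,740 = 203,260 kg.
Stage dry mass = ε × stage wet mass = 0.121 × 203,260 = 24,594.5 kg.
Burnout mass m_f = stage dry + payload = 24,594.5 + 4,740 = 29,334.5 kg.
v_e = Isp · g₀ = 434 × 9.81 = 4257.5 m/s.
Δv = v_e · ln(208,000/29,334.5) = 4257.5 × ln(7.091) = 4257.5 × 1.9588 ≈ 8340 m/s.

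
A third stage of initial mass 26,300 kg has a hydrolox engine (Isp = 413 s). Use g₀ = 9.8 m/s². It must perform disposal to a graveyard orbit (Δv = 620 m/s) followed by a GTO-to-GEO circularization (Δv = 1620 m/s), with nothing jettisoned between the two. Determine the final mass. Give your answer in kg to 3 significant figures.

final mass ≈ 15100 kg

v_e = Isp · g₀ = 413 × 9.8 = 4047.4 m/s.
After the first burn: m = 26300 × exp(−620/4047.4) = 26300 × 0.85797 = 22,564.6 kg.
After the second burn: m = 22,564.6 × exp(−1620/4047.4) = 22,564.6 × 0.67015 = 15,121.7 kg.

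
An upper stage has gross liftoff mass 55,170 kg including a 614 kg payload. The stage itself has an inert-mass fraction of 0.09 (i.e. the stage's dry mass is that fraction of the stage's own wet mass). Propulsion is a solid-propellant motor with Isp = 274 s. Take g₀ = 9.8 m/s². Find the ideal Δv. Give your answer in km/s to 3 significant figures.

Δv ≈ 6.18 km/s

Stage wet mass = m₀ − payload = 55,170 − 614 = 54,556 kg.
Stage dry mass = ε × stage wet mass = 0.09 × 54,556 = 4,910.04 kg.
Burnout mass m_f = stage dry + payload = 4,910.04 + 614 = 5,524.04 kg.
v_e = Isp · g₀ = 274 × 9.8 = 2685.2 m/s.
Δv = v_e · ln(55,170/5,524.04) = 2685.2 × ln(9.987) = 2685.2 × 2.3013 ≈ 6179 m/s.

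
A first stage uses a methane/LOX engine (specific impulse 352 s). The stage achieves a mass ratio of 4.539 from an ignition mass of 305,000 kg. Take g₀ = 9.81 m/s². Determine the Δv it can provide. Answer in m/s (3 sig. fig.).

Δv ≈ 5220 m/s

v_e = Isp · g₀ = 352 × 9.81 = 3453.1 m/s.
From the ideal rocket equation, Δv = v_e · ln(4.539) = 3453.1 × 1.5127 ≈ 5223.6 m/s.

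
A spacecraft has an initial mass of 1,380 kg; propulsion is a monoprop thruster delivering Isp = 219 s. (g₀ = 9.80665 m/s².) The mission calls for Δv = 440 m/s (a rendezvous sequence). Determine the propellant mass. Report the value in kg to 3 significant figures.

v_e = Isp · g₀ = 219 × 9.80665 = 2147.7 m/s.
Rocket equation: m₀/m_f = exp(Δv / v_e) = exp(440 / 2147.7) = exp(0.2049) = 1.2274.
m_f = 1,380 / 1.2274 = 1,124.33 kg, so propellant = m₀ − m_f = 1,380 − 1,124.33 = 255.67 kg.

propellant mass ≈ 256 kg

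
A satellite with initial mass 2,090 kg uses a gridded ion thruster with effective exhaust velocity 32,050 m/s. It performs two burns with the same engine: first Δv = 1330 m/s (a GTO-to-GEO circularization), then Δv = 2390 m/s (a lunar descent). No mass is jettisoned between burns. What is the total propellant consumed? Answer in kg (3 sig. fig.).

After the first burn: m = 2090 × exp(−1330/32050.0) = 2090 × 0.95935 = 2,005.04 kg.
After the second burn: m = 2,005.04 × exp(−2390/32050.0) = 2,005.04 × 0.92814 = 1,860.96 kg.
Total propellant = m₀ − m_final = 2090 − 1,860.96 = 229.04 kg.

total propellant consumed ≈ 229 kg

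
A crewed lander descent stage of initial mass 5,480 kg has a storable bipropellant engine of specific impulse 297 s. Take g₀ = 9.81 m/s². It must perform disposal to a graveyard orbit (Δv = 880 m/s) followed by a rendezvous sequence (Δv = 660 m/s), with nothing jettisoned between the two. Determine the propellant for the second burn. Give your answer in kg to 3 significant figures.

propellant for the second burn ≈ 821 kg

v_e = Isp · g₀ = 297 × 9.81 = 2913.6 m/s.
After the first burn: m = 5480 × exp(−880/2913.6) = 5480 × 0.73931 = 4,051.42 kg.
After the second burn: m = 4,051.42 × exp(−660/2913.6) = 4,051.42 × 0.79730 = 3,230.2 kg.
Second-burn propellant = 4,051.42 − 3,230.2 = 821.22 kg.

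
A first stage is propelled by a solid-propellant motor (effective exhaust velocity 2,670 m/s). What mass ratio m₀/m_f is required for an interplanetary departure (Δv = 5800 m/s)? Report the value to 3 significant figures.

mass ratio ≈ 8.78

m₀/m_f = exp(Δv / v_e) = exp(5800 / 2670.0) = exp(2.1723) = 8.7783.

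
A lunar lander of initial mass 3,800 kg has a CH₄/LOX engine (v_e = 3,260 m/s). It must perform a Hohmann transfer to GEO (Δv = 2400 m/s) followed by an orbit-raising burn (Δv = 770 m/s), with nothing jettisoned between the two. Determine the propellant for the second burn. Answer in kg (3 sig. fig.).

After the first burn: m = 3800 × exp(−2400/3260.0) = 3800 × 0.47893 = 1,819.93 kg.
After the second burn: m = 1,819.93 × exp(−770/3260.0) = 1,819.93 × 0.78963 = 1,437.07 kg.
Second-burn propellant = 1,819.93 − 1,437.07 = 382.86 kg.

propellant for the second burn ≈ 383 kg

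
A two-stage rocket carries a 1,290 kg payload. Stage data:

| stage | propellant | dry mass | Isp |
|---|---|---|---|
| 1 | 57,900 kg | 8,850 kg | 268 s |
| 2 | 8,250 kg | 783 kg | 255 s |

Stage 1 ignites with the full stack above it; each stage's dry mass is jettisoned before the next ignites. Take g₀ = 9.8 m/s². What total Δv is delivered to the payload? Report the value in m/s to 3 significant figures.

Ignition mass of stage 1 = 57,900+8,850 + 8,250+783 + 1,290 = 77,073 kg.
Stage 1: m₀ = 77,073 kg, m_f = 77,073 − 57,900 = 19,173 kg; Δv = 268×9.8×ln(4.02) = 2626.4×1.3912 ≈ 3654 m/s.
Stage 2: m₀ = 10,323 kg, m_f = 10,323 − 8,250 = 2,073 kg; Δv = 255×9.8×ln(4.98) = 2499.0×1.6054 ≈ 4012 m/s.
Total Δv = 3654 + 4012 = 7666 m/s.

Δv ≈ 7670 m/s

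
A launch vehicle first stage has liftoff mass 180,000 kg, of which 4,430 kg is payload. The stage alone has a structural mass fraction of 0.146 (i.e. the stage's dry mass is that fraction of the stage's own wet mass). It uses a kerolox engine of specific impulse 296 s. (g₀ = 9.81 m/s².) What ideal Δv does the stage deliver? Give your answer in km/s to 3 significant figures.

Δv ≈ 5.20 km/s

Stage wet mass = m₀ − payload = 180,000 − 4,430 = 175,570 kg.
Stage dry mass = ε × stage wet mass = 0.146 × 175,570 = 25,633.2 kg.
Burnout mass m_f = stage dry + payload = 25,633.2 + 4,430 = 30,063.2 kg.
v_e = Isp · g₀ = 296 × 9.81 = 2903.8 m/s.
Rocket equation: Δv = v_e · ln(180,000/30,063.2) = 2903.8 × ln(5.987) = 2903.8 × 1.7897 ≈ 5197 m/s.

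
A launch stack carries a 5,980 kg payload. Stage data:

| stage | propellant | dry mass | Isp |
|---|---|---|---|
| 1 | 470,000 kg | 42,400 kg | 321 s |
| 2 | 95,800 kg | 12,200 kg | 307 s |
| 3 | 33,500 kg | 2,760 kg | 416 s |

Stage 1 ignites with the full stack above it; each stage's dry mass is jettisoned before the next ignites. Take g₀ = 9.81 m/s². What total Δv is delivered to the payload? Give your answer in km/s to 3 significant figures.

Ignition mass of stage 1 = 470,000+42,400 + 95,800+12,200 + 33,500+2,760 + 5,980 = 662,640 kg.
Stage 1: m₀ = 662,640 kg, m_f = 662,640 − 470,000 = 192,640 kg; Δv = 321×9.81×ln(3.44) = 3149.0×1.2354 ≈ 3890 m/s.
Stage 2: m₀ = 150,240 kg, m_f = 150,240 − 95,800 = 54,440 kg; Δv = 307×9.81×ln(2.76) = 3011.7×1.0151 ≈ 3057 m/s.
Stage 3: m₀ = 42,240 kg, m_f = 42,240 − 33,500 = 8,740 kg; Δv = 416×9.81×ln(4.833) = 4081.0×1.5755 ≈ 6429 m/s.
Total Δv = 3890 + 3057 + 6429 = 13376 m/s.

Δv ≈ 13.4 km/s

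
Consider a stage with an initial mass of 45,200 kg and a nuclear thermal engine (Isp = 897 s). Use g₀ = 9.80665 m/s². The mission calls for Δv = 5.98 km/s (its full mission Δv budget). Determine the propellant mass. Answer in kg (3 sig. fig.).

propellant mass ≈ 22300 kg

v_e = Isp · g₀ = 897 × 9.80665 = 8796.6 m/s.
Using Δv = v_e ln(m₀/m_f): m₀/m_f = exp(Δv / v_e) = exp(5980 / 8796.6) = exp(0.6798) = 1.9735.
m_f = 45,200 / 1.9735 = 22,903.5 kg, so propellant = m₀ − m_f = 45,200 − 22,903.5 = 22,296.5 kg.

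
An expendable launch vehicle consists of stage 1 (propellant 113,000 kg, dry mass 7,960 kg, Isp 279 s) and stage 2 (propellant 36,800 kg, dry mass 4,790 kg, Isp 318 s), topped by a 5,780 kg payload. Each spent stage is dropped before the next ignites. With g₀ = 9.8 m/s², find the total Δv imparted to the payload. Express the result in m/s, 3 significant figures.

Δv ≈ 7720 m/s

Ignition mass of stage 1 = 113,000+7,960 + 36,800+4,790 + 5,780 = 168,330 kg.
Stage 1: m₀ = 168,330 kg, m_f = 168,330 − 113,000 = 55,330 kg; Δv = 279×9.8×ln(3.042) = 2734.2×1.1126 ≈ 3042 m/s.
Stage 2: m₀ = 47,370 kg, m_f = 47,370 − 36,800 = 10,570 kg; Δv = 318×9.8×ln(4.482) = 3116.4×1.5000 ≈ 4675 m/s.
Total Δv = 3042 + 4675 = 7717 m/s.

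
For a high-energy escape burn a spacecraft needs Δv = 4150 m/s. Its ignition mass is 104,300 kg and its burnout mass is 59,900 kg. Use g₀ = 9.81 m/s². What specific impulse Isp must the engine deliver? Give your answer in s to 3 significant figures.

Isp ≈ 763 s

ln(m₀/m_f) = ln(104300/59900) = ln(1.741) = 0.5546.
Using Δv = v_e ln(m₀/m_f): v_e = Δv / ln(m₀/m_f) = 4150 / 0.5546 = 7482.9 m/s.
Isp = v_e / g₀ = 7482.9 / 9.81 = 762.8 s.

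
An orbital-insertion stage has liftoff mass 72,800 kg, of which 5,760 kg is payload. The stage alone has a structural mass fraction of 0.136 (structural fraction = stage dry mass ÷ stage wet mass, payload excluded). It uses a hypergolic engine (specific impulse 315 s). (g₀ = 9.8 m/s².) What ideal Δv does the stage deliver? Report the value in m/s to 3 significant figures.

Stage wet mass = m₀ − payload = 72,800 − 5,760 = 67,040 kg.
Stage dry mass = ε × stage wet mass = 0.136 × 67,040 = 9,117.44 kg.
Burnout mass m_f = stage dry + payload = 9,117.44 + 5,760 = 14,877.44 kg.
v_e = Isp · g₀ = 315 × 9.8 = 3087.0 m/s.
Δv = v_e · ln(72,800/14,877.44) = 3087.0 × ln(4.893) = 3087.0 × 1.5879 ≈ 4902 m/s.

Δv ≈ 4900 m/s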